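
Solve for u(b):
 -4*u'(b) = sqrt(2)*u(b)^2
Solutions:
 u(b) = 4/(C1 + sqrt(2)*b)


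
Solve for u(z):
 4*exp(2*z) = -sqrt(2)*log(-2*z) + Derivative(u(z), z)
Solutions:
 u(z) = C1 + sqrt(2)*z*log(-z) + sqrt(2)*z*(-1 + log(2)) + 2*exp(2*z)


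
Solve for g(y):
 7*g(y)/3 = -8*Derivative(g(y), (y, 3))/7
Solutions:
 g(y) = C3*exp(-21^(2/3)*y/6) + (C1*sin(3^(1/6)*7^(2/3)*y/4) + C2*cos(3^(1/6)*7^(2/3)*y/4))*exp(21^(2/3)*y/12)


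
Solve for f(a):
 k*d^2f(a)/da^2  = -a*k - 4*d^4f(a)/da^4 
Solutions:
 f(a) = C1 + C2*a + C3*exp(-a*sqrt(-k)/2) + C4*exp(a*sqrt(-k)/2) - a^3/6


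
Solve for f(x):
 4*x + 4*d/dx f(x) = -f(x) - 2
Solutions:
 f(x) = C1*exp(-x/4) - 4*x + 14


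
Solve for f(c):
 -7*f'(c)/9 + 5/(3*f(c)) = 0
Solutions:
 f(c) = -sqrt(C1 + 210*c)/7
 f(c) = sqrt(C1 + 210*c)/7


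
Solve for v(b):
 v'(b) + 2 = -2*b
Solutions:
 v(b) = C1 - b^2 - 2*b


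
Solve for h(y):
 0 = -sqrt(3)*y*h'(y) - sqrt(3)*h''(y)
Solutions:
 h(y) = C1 + C2*erf(sqrt(2)*y/2)


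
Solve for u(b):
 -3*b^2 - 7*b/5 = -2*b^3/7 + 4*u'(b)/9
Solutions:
 u(b) = C1 + 9*b^4/56 - 9*b^3/4 - 63*b^2/40


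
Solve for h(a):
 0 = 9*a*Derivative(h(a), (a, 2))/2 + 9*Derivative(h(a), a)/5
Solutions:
 h(a) = C1 + C2*a^(3/5)


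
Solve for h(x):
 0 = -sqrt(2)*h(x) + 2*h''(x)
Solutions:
 h(x) = C1*exp(-2^(3/4)*x/2) + C2*exp(2^(3/4)*x/2)


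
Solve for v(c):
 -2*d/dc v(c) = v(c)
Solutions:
 v(c) = C1*exp(-c/2)


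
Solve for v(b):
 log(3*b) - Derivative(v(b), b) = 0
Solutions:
 v(b) = C1 + b*log(b) - b + b*log(3)


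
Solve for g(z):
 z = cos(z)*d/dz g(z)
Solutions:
 g(z) = C1 + Integral(z/cos(z), z)


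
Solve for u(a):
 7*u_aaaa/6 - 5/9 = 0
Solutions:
 u(a) = C1 + C2*a + C3*a^2 + C4*a^3 + 5*a^4/252


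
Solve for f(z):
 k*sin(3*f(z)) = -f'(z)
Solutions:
 f(z) = -acos((-C1 - exp(6*k*z))/(C1 - exp(6*k*z)))/3 + 2*pi/3
 f(z) = acos((-C1 - exp(6*k*z))/(C1 - exp(6*k*z)))/3


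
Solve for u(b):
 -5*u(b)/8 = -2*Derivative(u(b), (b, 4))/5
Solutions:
 u(b) = C1*exp(-sqrt(5)*b/2) + C2*exp(sqrt(5)*b/2) + C3*sin(sqrt(5)*b/2) + C4*cos(sqrt(5)*b/2)


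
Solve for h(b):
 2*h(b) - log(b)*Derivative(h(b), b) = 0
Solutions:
 h(b) = C1*exp(2*li(b))


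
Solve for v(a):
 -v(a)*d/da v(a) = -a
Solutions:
 v(a) = -sqrt(C1 + a^2)
 v(a) = sqrt(C1 + a^2)


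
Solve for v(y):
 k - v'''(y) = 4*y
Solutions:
 v(y) = C1 + C2*y + C3*y^2 + k*y^3/6 - y^4/6


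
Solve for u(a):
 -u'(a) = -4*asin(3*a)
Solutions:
 u(a) = C1 + 4*a*asin(3*a) + 4*sqrt(1 - 9*a^2)/3


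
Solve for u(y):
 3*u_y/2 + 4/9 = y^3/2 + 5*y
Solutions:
 u(y) = C1 + y^4/12 + 5*y^2/3 - 8*y/27


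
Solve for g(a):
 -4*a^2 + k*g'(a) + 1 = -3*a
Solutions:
 g(a) = C1 + 4*a^3/(3*k) - 3*a^2/(2*k) - a/k


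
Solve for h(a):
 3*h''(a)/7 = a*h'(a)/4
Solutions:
 h(a) = C1 + C2*erfi(sqrt(42)*a/12)


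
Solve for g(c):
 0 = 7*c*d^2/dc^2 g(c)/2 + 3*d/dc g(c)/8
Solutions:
 g(c) = C1 + C2*c^(25/28)


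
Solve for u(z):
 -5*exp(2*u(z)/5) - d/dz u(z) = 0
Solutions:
 u(z) = 5*log(-sqrt(-1/(C1 - 5*z))) - 5*log(2) + 5*log(10)/2
 u(z) = 5*log(-1/(C1 - 5*z))/2 - 5*log(2) + 5*log(10)/2


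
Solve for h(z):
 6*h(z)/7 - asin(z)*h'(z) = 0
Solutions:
 h(z) = C1*exp(6*Integral(1/asin(z), z)/7)


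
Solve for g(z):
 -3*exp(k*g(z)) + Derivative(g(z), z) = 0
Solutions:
 g(z) = Piecewise((log(-1/(C1*k + 3*k*z))/k, Ne(k, 0)), (nan, True))
 g(z) = Piecewise((C1 + 3*z, Eq(k, 0)), (nan, True))


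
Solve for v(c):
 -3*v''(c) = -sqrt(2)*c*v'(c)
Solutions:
 v(c) = C1 + C2*erfi(2^(3/4)*sqrt(3)*c/6)


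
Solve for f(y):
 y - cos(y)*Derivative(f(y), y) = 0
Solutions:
 f(y) = C1 + Integral(y/cos(y), y)


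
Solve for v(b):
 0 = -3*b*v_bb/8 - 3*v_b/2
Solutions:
 v(b) = C1 + C2/b^3


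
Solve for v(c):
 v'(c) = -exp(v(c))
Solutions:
 v(c) = log(1/(C1 + c))


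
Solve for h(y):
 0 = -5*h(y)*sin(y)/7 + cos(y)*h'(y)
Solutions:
 h(y) = C1/cos(y)^(5/7)


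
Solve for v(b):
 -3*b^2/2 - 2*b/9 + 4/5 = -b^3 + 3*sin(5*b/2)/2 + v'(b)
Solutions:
 v(b) = C1 + b^4/4 - b^3/2 - b^2/9 + 4*b/5 + 3*cos(5*b/2)/5


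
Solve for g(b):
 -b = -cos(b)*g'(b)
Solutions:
 g(b) = C1 + Integral(b/cos(b), b)


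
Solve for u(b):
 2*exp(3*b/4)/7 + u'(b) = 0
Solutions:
 u(b) = C1 - 8*exp(3*b/4)/21


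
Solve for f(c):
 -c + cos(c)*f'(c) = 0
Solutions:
 f(c) = C1 + Integral(c/cos(c), c)


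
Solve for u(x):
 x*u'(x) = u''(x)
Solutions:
 u(x) = C1 + C2*erfi(sqrt(2)*x/2)


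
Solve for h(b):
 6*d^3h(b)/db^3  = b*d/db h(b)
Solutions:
 h(b) = C1 + Integral(C2*airyai(6^(2/3)*b/6) + C3*airybi(6^(2/3)*b/6), b)


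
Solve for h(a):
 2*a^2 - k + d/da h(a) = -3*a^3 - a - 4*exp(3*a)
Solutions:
 h(a) = C1 - 3*a^4/4 - 2*a^3/3 - a^2/2 + a*k - 4*exp(3*a)/3


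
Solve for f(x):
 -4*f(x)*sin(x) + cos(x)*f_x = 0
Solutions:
 f(x) = C1/cos(x)^4


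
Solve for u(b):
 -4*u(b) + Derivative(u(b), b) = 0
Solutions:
 u(b) = C1*exp(4*b)


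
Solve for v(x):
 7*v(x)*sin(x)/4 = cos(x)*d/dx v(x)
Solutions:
 v(x) = C1/cos(x)^(7/4)


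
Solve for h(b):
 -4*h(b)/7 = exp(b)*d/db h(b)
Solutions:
 h(b) = C1*exp(4*exp(-b)/7)


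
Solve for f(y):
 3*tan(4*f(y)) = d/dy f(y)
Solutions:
 f(y) = -asin(C1*exp(12*y))/4 + pi/4
 f(y) = asin(C1*exp(12*y))/4


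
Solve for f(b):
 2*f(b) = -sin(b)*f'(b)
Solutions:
 f(b) = C1*(cos(b) + 1)/(cos(b) - 1)


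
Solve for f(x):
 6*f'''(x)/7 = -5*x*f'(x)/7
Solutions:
 f(x) = C1 + Integral(C2*airyai(-5^(1/3)*6^(2/3)*x/6) + C3*airybi(-5^(1/3)*6^(2/3)*x/6), x)


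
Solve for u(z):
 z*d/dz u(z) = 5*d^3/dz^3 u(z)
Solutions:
 u(z) = C1 + Integral(C2*airyai(5^(2/3)*z/5) + C3*airybi(5^(2/3)*z/5), z)


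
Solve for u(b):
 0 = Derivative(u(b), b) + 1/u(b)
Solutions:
 u(b) = -sqrt(C1 - 2*b)
 u(b) = sqrt(C1 - 2*b)


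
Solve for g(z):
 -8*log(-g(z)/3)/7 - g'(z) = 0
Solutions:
 7*Integral(1/(log(-_y) - log(3)), (_y, g(z)))/8 = C1 - z


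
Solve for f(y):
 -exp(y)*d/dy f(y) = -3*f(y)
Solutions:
 f(y) = C1*exp(-3*exp(-y))


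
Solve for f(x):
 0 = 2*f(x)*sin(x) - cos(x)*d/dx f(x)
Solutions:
 f(x) = C1/cos(x)^2


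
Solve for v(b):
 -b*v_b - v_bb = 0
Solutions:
 v(b) = C1 + C2*erf(sqrt(2)*b/2)


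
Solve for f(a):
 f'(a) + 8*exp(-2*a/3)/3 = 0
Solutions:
 f(a) = C1 + 4*exp(-2*a/3)


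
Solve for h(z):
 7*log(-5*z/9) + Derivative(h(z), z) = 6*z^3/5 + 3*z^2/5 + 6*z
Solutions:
 h(z) = C1 + 3*z^4/10 + z^3/5 + 3*z^2 - 7*z*log(-z) + 7*z*(-log(5) + 1 + 2*log(3))


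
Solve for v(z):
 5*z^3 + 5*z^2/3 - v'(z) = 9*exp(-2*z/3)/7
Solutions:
 v(z) = C1 + 5*z^4/4 + 5*z^3/9 + 27*exp(-2*z/3)/14


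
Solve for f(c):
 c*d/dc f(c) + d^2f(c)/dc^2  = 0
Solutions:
 f(c) = C1 + C2*erf(sqrt(2)*c/2)


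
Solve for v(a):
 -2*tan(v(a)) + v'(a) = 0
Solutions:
 v(a) = pi - asin(C1*exp(2*a))
 v(a) = asin(C1*exp(2*a))


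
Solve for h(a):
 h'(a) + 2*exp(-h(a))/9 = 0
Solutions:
 h(a) = log(C1 - 2*a/9)


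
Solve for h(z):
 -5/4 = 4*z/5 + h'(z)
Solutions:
 h(z) = C1 - 2*z^2/5 - 5*z/4


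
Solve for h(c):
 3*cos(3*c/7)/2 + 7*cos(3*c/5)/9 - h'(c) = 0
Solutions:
 h(c) = C1 + 7*sin(3*c/7)/2 + 35*sin(3*c/5)/27


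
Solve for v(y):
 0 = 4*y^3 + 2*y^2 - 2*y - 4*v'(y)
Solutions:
 v(y) = C1 + y^4/4 + y^3/6 - y^2/4


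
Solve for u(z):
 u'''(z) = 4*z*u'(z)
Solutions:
 u(z) = C1 + Integral(C2*airyai(2^(2/3)*z) + C3*airybi(2^(2/3)*z), z)


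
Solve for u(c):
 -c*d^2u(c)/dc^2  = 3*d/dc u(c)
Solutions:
 u(c) = C1 + C2/c^2


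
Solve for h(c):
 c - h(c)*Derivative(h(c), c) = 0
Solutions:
 h(c) = -sqrt(C1 + c^2)
 h(c) = sqrt(C1 + c^2)


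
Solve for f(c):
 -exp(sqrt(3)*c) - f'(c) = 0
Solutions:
 f(c) = C1 - sqrt(3)*exp(sqrt(3)*c)/3


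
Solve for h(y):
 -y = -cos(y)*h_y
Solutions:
 h(y) = C1 + Integral(y/cos(y), y)


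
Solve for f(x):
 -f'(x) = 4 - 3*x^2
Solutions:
 f(x) = C1 + x^3 - 4*x


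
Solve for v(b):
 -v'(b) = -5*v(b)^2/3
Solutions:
 v(b) = -3/(C1 + 5*b)


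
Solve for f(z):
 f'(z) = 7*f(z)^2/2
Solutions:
 f(z) = -2/(C1 + 7*z)


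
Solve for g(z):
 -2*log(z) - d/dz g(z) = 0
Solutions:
 g(z) = C1 - 2*z*log(z) + 2*z


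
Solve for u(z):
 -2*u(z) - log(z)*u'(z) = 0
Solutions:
 u(z) = C1*exp(-2*li(z))


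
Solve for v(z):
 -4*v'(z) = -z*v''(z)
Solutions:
 v(z) = C1 + C2*z^5


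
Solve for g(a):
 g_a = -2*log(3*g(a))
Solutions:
 Integral(1/(log(_y) + log(3)), (_y, g(a)))/2 = C1 - a


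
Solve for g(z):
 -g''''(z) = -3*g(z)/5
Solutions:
 g(z) = C1*exp(-3^(1/4)*5^(3/4)*z/5) + C2*exp(3^(1/4)*5^(3/4)*z/5) + C3*sin(3^(1/4)*5^(3/4)*z/5) + C4*cos(3^(1/4)*5^(3/4)*z/5)


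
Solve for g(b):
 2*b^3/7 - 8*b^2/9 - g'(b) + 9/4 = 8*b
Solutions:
 g(b) = C1 + b^4/14 - 8*b^3/27 - 4*b^2 + 9*b/4


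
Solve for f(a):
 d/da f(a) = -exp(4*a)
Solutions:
 f(a) = C1 - exp(4*a)/4


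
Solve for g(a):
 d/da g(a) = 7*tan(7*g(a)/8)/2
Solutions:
 g(a) = -8*asin(C1*exp(49*a/16))/7 + 8*pi/7
 g(a) = 8*asin(C1*exp(49*a/16))/7


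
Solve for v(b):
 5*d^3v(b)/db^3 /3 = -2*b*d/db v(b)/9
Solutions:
 v(b) = C1 + Integral(C2*airyai(-15^(2/3)*2^(1/3)*b/15) + C3*airybi(-15^(2/3)*2^(1/3)*b/15), b)


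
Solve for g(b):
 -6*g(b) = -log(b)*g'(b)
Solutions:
 g(b) = C1*exp(6*li(b))


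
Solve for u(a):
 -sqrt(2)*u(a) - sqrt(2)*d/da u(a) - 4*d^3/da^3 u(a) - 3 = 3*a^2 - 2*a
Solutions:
 u(a) = C1*exp(-3^(1/3)*a*(-(9*sqrt(2) + sqrt(6)*sqrt(sqrt(2) + 27))^(1/3) + sqrt(2)*3^(1/3)/(9*sqrt(2) + sqrt(6)*sqrt(sqrt(2) + 27))^(1/3))/12)*sin(3^(1/6)*a*(3*sqrt(2)/(9*sqrt(2) + sqrt(6)*sqrt(sqrt(2) + 27))^(1/3) + 3^(2/3)*(9*sqrt(2) + sqrt(6)*sqrt(sqrt(2) + 27))^(1/3))/12) + C2*exp(-3^(1/3)*a*(-(9*sqrt(2) + sqrt(6)*sqrt(sqrt(2) + 27))^(1/3) + sqrt(2)*3^(1/3)/(9*sqrt(2) + sqrt(6)*sqrt(sqrt(2) + 27))^(1/3))/12)*cos(3^(1/6)*a*(3*sqrt(2)/(9*sqrt(2) + sqrt(6)*sqrt(sqrt(2) + 27))^(1/3) + 3^(2/3)*(9*sqrt(2) + sqrt(6)*sqrt(sqrt(2) + 27))^(1/3))/12) + C3*exp(3^(1/3)*a*(-(9*sqrt(2) + sqrt(6)*sqrt(sqrt(2) + 27))^(1/3) + sqrt(2)*3^(1/3)/(9*sqrt(2) + sqrt(6)*sqrt(sqrt(2) + 27))^(1/3))/6) - 3*sqrt(2)*a^2/2 + 4*sqrt(2)*a - 11*sqrt(2)/2


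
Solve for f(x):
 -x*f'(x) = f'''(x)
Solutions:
 f(x) = C1 + Integral(C2*airyai(-x) + C3*airybi(-x), x)


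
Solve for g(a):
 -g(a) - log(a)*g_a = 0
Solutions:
 g(a) = C1*exp(-li(a))


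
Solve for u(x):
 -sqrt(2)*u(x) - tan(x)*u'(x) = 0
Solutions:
 u(x) = C1/sin(x)^(sqrt(2))


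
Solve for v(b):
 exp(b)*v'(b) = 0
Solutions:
 v(b) = C1


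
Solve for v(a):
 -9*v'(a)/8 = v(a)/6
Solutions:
 v(a) = C1*exp(-4*a/27)


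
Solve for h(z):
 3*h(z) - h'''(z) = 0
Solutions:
 h(z) = C3*exp(3^(1/3)*z) + (C1*sin(3^(5/6)*z/2) + C2*cos(3^(5/6)*z/2))*exp(-3^(1/3)*z/2)


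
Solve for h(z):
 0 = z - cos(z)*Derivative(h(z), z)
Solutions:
 h(z) = C1 + Integral(z/cos(z), z)


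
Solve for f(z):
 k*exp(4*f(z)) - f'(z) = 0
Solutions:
 f(z) = log(-(-1/(C1 + 4*k*z))^(1/4))
 f(z) = log(-1/(C1 + 4*k*z))/4
 f(z) = log(-I*(-1/(C1 + 4*k*z))^(1/4))
 f(z) = log(I*(-1/(C1 + 4*k*z))^(1/4))


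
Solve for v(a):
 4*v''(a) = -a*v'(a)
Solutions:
 v(a) = C1 + C2*erf(sqrt(2)*a/4)


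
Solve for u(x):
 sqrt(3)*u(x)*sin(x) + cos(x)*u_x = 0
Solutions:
 u(x) = C1*cos(x)^(sqrt(3))


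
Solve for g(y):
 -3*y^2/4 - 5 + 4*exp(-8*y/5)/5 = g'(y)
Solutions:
 g(y) = C1 - y^3/4 - 5*y - exp(-8*y/5)/2


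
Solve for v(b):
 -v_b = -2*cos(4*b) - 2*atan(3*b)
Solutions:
 v(b) = C1 + 2*b*atan(3*b) - log(9*b^2 + 1)/3 + sin(4*b)/2


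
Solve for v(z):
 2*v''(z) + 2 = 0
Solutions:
 v(z) = C1 + C2*z - z^2/2


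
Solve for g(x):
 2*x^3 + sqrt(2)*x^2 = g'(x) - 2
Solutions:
 g(x) = C1 + x^4/2 + sqrt(2)*x^3/3 + 2*x


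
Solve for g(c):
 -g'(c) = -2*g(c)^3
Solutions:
 g(c) = -sqrt(2)*sqrt(-1/(C1 + 2*c))/2
 g(c) = sqrt(2)*sqrt(-1/(C1 + 2*c))/2


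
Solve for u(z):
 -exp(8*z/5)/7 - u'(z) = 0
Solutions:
 u(z) = C1 - 5*exp(8*z/5)/56


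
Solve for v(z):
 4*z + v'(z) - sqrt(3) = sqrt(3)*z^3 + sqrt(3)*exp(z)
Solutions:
 v(z) = C1 + sqrt(3)*z^4/4 - 2*z^2 + sqrt(3)*z + sqrt(3)*exp(z)


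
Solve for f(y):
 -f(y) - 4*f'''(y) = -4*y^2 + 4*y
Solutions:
 f(y) = C3*exp(-2^(1/3)*y/2) + 4*y^2 - 4*y + (C1*sin(2^(1/3)*sqrt(3)*y/4) + C2*cos(2^(1/3)*sqrt(3)*y/4))*exp(2^(1/3)*y/4)


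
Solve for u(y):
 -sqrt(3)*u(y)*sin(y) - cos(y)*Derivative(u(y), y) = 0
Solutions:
 u(y) = C1*cos(y)^(sqrt(3))


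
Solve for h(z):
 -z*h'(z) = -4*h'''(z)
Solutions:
 h(z) = C1 + Integral(C2*airyai(2^(1/3)*z/2) + C3*airybi(2^(1/3)*z/2), z)


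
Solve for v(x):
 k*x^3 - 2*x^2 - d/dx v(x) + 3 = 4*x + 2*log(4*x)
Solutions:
 v(x) = C1 + k*x^4/4 - 2*x^3/3 - 2*x^2 - 2*x*log(x) - x*log(16) + 5*x


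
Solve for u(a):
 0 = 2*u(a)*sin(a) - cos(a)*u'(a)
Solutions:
 u(a) = C1/cos(a)^2


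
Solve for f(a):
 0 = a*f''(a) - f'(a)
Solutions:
 f(a) = C1 + C2*a^2


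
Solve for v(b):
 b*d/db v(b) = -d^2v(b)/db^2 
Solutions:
 v(b) = C1 + C2*erf(sqrt(2)*b/2)


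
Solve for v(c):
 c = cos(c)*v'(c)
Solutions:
 v(c) = C1 + Integral(c/cos(c), c)


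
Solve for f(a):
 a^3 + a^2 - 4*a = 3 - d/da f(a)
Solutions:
 f(a) = C1 - a^4/4 - a^3/3 + 2*a^2 + 3*a


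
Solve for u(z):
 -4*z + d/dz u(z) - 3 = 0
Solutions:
 u(z) = C1 + 2*z^2 + 3*z


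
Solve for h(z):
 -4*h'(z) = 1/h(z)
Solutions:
 h(z) = -sqrt(C1 - 2*z)/2
 h(z) = sqrt(C1 - 2*z)/2


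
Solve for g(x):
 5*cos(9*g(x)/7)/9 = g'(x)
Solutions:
 -5*x/9 - 7*log(sin(9*g(x)/7) - 1)/18 + 7*log(sin(9*g(x)/7) + 1)/18 = C1


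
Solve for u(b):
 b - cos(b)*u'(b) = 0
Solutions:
 u(b) = C1 + Integral(b/cos(b), b)


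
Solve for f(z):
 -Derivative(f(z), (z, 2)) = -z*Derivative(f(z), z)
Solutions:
 f(z) = C1 + C2*erfi(sqrt(2)*z/2)


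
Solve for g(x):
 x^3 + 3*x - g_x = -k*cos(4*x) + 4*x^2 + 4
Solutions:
 g(x) = C1 + k*sin(4*x)/4 + x^4/4 - 4*x^3/3 + 3*x^2/2 - 4*x


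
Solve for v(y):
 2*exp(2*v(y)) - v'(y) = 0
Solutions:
 v(y) = log(-sqrt(-1/(C1 + 2*y))) - log(2)/2
 v(y) = log(-1/(C1 + 2*y))/2 - log(2)/2


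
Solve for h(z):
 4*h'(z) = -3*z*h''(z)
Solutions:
 h(z) = C1 + C2/z^(1/3)


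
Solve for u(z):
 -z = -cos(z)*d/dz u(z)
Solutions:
 u(z) = C1 + Integral(z/cos(z), z)


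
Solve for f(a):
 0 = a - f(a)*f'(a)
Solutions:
 f(a) = -sqrt(C1 + a^2)
 f(a) = sqrt(C1 + a^2)


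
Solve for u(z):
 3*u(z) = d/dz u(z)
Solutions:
 u(z) = C1*exp(3*z)


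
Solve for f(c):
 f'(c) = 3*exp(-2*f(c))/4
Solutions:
 f(c) = log(-sqrt(C1 + 6*c)) - log(2)
 f(c) = log(C1 + 6*c)/2 - log(2)


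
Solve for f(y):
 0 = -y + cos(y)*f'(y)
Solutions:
 f(y) = C1 + Integral(y/cos(y), y)


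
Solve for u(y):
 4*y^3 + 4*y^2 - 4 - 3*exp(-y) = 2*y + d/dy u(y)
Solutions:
 u(y) = C1 + y^4 + 4*y^3/3 - y^2 - 4*y + 3*exp(-y)


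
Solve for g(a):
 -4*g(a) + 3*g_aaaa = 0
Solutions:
 g(a) = C1*exp(-sqrt(2)*3^(3/4)*a/3) + C2*exp(sqrt(2)*3^(3/4)*a/3) + C3*sin(sqrt(2)*3^(3/4)*a/3) + C4*cos(sqrt(2)*3^(3/4)*a/3)


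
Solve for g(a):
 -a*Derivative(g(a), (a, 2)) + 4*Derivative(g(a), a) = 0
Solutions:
 g(a) = C1 + C2*a^5


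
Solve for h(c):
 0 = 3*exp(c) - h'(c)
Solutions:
 h(c) = C1 + 3*exp(c)


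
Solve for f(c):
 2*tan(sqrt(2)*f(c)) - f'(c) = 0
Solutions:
 f(c) = sqrt(2)*(pi - asin(C1*exp(2*sqrt(2)*c)))/2
 f(c) = sqrt(2)*asin(C1*exp(2*sqrt(2)*c))/2


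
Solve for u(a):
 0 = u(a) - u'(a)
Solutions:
 u(a) = C1*exp(a)


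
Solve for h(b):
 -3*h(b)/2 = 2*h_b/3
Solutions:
 h(b) = C1*exp(-9*b/4)


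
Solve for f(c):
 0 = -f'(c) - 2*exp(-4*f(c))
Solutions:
 f(c) = log(-I*(C1 - 8*c)^(1/4))
 f(c) = log(I*(C1 - 8*c)^(1/4))
 f(c) = log(-(C1 - 8*c)^(1/4))
 f(c) = log(C1 - 8*c)/4


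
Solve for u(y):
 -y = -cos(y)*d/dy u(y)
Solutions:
 u(y) = C1 + Integral(y/cos(y), y)


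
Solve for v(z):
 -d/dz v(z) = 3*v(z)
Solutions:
 v(z) = C1*exp(-3*z)


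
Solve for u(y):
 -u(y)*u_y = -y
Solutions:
 u(y) = -sqrt(C1 + y^2)
 u(y) = sqrt(C1 + y^2)


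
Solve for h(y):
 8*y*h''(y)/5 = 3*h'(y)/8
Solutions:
 h(y) = C1 + C2*y^(79/64)


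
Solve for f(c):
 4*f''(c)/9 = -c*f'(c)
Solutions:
 f(c) = C1 + C2*erf(3*sqrt(2)*c/4)


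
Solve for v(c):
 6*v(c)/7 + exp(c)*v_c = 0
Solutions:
 v(c) = C1*exp(6*exp(-c)/7)


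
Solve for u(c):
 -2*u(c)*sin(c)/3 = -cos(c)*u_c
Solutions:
 u(c) = C1/cos(c)^(2/3)


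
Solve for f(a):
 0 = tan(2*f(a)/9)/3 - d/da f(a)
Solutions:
 f(a) = -9*asin(C1*exp(2*a/27))/2 + 9*pi/2
 f(a) = 9*asin(C1*exp(2*a/27))/2


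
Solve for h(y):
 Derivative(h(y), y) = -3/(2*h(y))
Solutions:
 h(y) = -sqrt(C1 - 3*y)
 h(y) = sqrt(C1 - 3*y)


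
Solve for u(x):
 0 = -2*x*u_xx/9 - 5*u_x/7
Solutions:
 u(x) = C1 + C2/x^(31/14)


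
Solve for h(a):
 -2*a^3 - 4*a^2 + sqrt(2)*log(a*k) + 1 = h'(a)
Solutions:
 h(a) = C1 - a^4/2 - 4*a^3/3 + sqrt(2)*a*log(a*k) + a*(1 - sqrt(2))


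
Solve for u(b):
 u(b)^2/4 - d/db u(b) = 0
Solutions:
 u(b) = -4/(C1 + b)


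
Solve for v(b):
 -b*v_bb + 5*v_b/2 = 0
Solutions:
 v(b) = C1 + C2*b^(7/2)


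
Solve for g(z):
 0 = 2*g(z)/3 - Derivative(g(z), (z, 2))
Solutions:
 g(z) = C1*exp(-sqrt(6)*z/3) + C2*exp(sqrt(6)*z/3)


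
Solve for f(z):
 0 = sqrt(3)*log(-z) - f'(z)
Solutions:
 f(z) = C1 + sqrt(3)*z*log(-z) - sqrt(3)*z


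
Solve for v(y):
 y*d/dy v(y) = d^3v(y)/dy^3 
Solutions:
 v(y) = C1 + Integral(C2*airyai(y) + C3*airybi(y), y)


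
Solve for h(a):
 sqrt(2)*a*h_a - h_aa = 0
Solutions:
 h(a) = C1 + C2*erfi(2^(3/4)*a/2)


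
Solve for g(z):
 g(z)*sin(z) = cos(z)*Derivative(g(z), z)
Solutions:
 g(z) = C1/cos(z)


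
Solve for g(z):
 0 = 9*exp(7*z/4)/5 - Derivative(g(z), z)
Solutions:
 g(z) = C1 + 36*exp(7*z/4)/35


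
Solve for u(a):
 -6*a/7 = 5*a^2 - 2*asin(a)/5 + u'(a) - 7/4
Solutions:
 u(a) = C1 - 5*a^3/3 - 3*a^2/7 + 2*a*asin(a)/5 + 7*a/4 + 2*sqrt(1 - a^2)/5


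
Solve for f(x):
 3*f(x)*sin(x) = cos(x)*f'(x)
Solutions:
 f(x) = C1/cos(x)^3


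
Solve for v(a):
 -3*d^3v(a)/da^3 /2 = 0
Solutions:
 v(a) = C1 + C2*a + C3*a^2


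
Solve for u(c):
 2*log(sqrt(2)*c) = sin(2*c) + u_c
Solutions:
 u(c) = C1 + 2*c*log(c) - 2*c + c*log(2) + cos(2*c)/2


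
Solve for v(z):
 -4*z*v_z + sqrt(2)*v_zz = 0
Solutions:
 v(z) = C1 + C2*erfi(2^(1/4)*z)


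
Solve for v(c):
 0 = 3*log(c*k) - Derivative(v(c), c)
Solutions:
 v(c) = C1 + 3*c*log(c*k) - 3*c


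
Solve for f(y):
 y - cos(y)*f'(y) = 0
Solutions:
 f(y) = C1 + Integral(y/cos(y), y)


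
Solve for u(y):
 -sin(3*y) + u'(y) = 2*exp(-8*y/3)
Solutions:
 u(y) = C1 - cos(3*y)/3 - 3*exp(-8*y/3)/4


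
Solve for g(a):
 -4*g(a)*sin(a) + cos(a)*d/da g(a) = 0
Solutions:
 g(a) = C1/cos(a)^4


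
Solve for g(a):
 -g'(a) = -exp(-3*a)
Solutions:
 g(a) = C1 - exp(-3*a)/3


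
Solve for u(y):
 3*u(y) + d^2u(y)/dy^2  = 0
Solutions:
 u(y) = C1*sin(sqrt(3)*y) + C2*cos(sqrt(3)*y)


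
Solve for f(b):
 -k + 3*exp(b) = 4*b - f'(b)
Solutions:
 f(b) = C1 + 2*b^2 + b*k - 3*exp(b)


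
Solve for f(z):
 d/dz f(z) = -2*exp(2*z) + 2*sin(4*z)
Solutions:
 f(z) = C1 - exp(2*z) - cos(4*z)/2


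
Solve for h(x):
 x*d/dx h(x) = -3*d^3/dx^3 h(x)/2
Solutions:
 h(x) = C1 + Integral(C2*airyai(-2^(1/3)*3^(2/3)*x/3) + C3*airybi(-2^(1/3)*3^(2/3)*x/3), x)


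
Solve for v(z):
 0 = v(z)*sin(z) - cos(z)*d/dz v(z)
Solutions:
 v(z) = C1/cos(z)


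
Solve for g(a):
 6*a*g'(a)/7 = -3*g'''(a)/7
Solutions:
 g(a) = C1 + Integral(C2*airyai(-2^(1/3)*a) + C3*airybi(-2^(1/3)*a), a)


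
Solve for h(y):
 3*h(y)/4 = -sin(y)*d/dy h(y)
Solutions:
 h(y) = C1*(cos(y) + 1)^(3/8)/(cos(y) - 1)^(3/8)


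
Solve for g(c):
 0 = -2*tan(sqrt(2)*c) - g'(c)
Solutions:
 g(c) = C1 + sqrt(2)*log(cos(sqrt(2)*c))


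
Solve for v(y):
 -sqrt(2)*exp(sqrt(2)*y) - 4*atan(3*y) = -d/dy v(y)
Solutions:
 v(y) = C1 + 4*y*atan(3*y) + exp(sqrt(2)*y) - 2*log(9*y^2 + 1)/3


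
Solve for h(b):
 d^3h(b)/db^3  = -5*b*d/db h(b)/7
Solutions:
 h(b) = C1 + Integral(C2*airyai(-5^(1/3)*7^(2/3)*b/7) + C3*airybi(-5^(1/3)*7^(2/3)*b/7), b)


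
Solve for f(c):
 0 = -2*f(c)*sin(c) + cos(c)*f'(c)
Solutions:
 f(c) = C1/cos(c)^2


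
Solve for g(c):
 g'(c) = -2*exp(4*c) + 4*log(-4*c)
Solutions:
 g(c) = C1 + 4*c*log(-c) + 4*c*(-1 + 2*log(2)) - exp(4*c)/2


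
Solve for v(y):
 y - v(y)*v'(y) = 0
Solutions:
 v(y) = -sqrt(C1 + y^2)
 v(y) = sqrt(C1 + y^2)


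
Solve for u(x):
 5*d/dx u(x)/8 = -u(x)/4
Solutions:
 u(x) = C1*exp(-2*x/5)


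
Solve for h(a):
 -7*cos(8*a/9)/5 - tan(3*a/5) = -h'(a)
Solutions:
 h(a) = C1 - 5*log(cos(3*a/5))/3 + 63*sin(8*a/9)/40


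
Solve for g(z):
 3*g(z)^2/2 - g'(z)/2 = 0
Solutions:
 g(z) = -1/(C1 + 3*z)


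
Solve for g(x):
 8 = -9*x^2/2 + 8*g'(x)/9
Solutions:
 g(x) = C1 + 27*x^3/16 + 9*x


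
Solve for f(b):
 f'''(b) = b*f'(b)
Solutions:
 f(b) = C1 + Integral(C2*airyai(b) + C3*airybi(b), b)


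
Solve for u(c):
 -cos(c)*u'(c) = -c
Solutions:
 u(c) = C1 + Integral(c/cos(c), c)


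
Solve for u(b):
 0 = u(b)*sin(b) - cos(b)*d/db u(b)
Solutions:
 u(b) = C1/cos(b)


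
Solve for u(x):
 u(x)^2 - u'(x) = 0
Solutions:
 u(x) = -1/(C1 + x)


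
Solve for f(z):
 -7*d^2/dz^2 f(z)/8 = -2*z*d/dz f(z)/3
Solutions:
 f(z) = C1 + C2*erfi(2*sqrt(42)*z/21)


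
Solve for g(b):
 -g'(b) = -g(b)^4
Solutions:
 g(b) = (-1/(C1 + 3*b))^(1/3)
 g(b) = (-1/(C1 + b))^(1/3)*(-3^(2/3) - 3*3^(1/6)*I)/6
 g(b) = (-1/(C1 + b))^(1/3)*(-3^(2/3) + 3*3^(1/6)*I)/6


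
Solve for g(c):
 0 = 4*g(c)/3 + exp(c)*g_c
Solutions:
 g(c) = C1*exp(4*exp(-c)/3)


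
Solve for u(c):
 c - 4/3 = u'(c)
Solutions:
 u(c) = C1 + c^2/2 - 4*c/3


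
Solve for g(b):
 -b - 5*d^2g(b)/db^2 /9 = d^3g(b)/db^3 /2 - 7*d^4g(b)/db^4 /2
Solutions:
 g(b) = C1 + C2*b + C3*exp(-b/3) + C4*exp(10*b/21) - 3*b^3/10 + 81*b^2/100


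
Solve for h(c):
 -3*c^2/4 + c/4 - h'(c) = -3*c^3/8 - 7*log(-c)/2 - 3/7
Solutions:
 h(c) = C1 + 3*c^4/32 - c^3/4 + c^2/8 + 7*c*log(-c)/2 - 43*c/14


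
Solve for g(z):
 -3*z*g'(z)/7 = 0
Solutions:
 g(z) = C1


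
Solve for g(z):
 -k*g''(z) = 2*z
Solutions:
 g(z) = C1 + C2*z - z^3/(3*k)


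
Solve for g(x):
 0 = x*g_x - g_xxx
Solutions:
 g(x) = C1 + Integral(C2*airyai(x) + C3*airybi(x), x)


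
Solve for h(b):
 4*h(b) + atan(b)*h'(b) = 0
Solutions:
 h(b) = C1*exp(-4*Integral(1/atan(b), b))


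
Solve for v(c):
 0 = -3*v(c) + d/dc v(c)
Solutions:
 v(c) = C1*exp(3*c)


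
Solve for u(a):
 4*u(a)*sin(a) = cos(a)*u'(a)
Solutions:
 u(a) = C1/cos(a)^4


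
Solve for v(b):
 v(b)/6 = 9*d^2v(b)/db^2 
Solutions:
 v(b) = C1*exp(-sqrt(6)*b/18) + C2*exp(sqrt(6)*b/18)


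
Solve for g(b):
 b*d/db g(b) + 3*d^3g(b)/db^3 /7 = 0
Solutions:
 g(b) = C1 + Integral(C2*airyai(-3^(2/3)*7^(1/3)*b/3) + C3*airybi(-3^(2/3)*7^(1/3)*b/3), b)


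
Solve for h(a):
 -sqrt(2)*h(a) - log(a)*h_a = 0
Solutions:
 h(a) = C1*exp(-sqrt(2)*li(a))


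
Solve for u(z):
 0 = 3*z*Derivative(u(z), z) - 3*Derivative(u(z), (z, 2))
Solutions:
 u(z) = C1 + C2*erfi(sqrt(2)*z/2)


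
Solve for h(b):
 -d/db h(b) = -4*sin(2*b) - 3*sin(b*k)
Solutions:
 h(b) = C1 - 2*cos(2*b) - 3*cos(b*k)/k


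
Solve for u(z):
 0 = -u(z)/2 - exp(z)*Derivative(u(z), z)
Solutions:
 u(z) = C1*exp(exp(-z)/2)


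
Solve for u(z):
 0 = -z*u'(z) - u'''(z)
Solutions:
 u(z) = C1 + Integral(C2*airyai(-z) + C3*airybi(-z), z)


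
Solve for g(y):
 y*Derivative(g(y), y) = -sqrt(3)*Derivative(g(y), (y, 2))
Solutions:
 g(y) = C1 + C2*erf(sqrt(2)*3^(3/4)*y/6)


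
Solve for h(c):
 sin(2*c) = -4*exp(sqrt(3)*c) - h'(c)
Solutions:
 h(c) = C1 - 4*sqrt(3)*exp(sqrt(3)*c)/3 + cos(2*c)/2


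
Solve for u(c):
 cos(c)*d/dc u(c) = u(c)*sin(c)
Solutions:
 u(c) = C1/cos(c)


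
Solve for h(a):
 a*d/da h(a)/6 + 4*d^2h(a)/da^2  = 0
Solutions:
 h(a) = C1 + C2*erf(sqrt(3)*a/12)


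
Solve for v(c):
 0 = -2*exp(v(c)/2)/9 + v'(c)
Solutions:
 v(c) = 2*log(-1/(C1 + 2*c)) + 2*log(18)


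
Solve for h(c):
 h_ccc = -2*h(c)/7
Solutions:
 h(c) = C3*exp(-2^(1/3)*7^(2/3)*c/7) + (C1*sin(2^(1/3)*sqrt(3)*7^(2/3)*c/14) + C2*cos(2^(1/3)*sqrt(3)*7^(2/3)*c/14))*exp(2^(1/3)*7^(2/3)*c/14)


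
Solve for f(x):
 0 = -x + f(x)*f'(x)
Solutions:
 f(x) = -sqrt(C1 + x^2)
 f(x) = sqrt(C1 + x^2)


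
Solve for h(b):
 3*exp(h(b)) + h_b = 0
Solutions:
 h(b) = log(1/(C1 + 3*b))


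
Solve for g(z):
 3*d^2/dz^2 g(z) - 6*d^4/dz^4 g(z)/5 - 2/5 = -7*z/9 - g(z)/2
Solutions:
 g(z) = C1*exp(-sqrt(3)*z*sqrt(15 + sqrt(285))/6) + C2*exp(sqrt(3)*z*sqrt(15 + sqrt(285))/6) + C3*sin(sqrt(3)*z*sqrt(-15 + sqrt(285))/6) + C4*cos(sqrt(3)*z*sqrt(-15 + sqrt(285))/6) - 14*z/9 + 4/5


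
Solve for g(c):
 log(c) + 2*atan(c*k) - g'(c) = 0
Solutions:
 g(c) = C1 + c*log(c) - c + 2*Piecewise((c*atan(c*k) - log(c^2*k^2 + 1)/(2*k), Ne(k, 0)), (0, True))


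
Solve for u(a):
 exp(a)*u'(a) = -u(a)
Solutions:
 u(a) = C1*exp(exp(-a))


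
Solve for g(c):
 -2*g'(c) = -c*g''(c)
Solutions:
 g(c) = C1 + C2*c^3


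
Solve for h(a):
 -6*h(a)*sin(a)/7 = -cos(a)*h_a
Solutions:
 h(a) = C1/cos(a)^(6/7)


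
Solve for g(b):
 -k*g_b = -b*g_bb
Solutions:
 g(b) = C1 + b^(re(k) + 1)*(C2*sin(log(b)*Abs(im(k))) + C3*cos(log(b)*im(k)))


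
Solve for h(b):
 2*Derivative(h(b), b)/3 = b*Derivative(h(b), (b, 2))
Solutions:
 h(b) = C1 + C2*b^(5/3)


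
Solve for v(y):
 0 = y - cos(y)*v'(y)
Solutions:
 v(y) = C1 + Integral(y/cos(y), y)


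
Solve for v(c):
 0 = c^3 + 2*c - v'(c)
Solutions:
 v(c) = C1 + c^4/4 + c^2


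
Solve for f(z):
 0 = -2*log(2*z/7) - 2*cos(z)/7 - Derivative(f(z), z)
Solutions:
 f(z) = C1 - 2*z*log(z) - 2*z*log(2) + 2*z + 2*z*log(7) - 2*sin(z)/7


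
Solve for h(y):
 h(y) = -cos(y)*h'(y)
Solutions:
 h(y) = C1*sqrt(sin(y) - 1)/sqrt(sin(y) + 1)


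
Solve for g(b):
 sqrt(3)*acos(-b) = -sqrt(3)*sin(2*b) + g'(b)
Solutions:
 g(b) = C1 + sqrt(3)*(b*acos(-b) + sqrt(1 - b^2)) - sqrt(3)*cos(2*b)/2


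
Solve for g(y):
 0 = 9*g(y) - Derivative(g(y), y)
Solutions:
 g(y) = C1*exp(9*y)


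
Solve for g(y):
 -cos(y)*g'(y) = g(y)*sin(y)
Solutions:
 g(y) = C1*cos(y)


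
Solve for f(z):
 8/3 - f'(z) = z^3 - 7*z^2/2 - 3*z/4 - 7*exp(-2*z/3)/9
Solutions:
 f(z) = C1 - z^4/4 + 7*z^3/6 + 3*z^2/8 + 8*z/3 - 7*exp(-2*z/3)/6


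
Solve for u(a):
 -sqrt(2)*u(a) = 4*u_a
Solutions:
 u(a) = C1*exp(-sqrt(2)*a/4)


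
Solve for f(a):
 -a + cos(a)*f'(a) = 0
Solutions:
 f(a) = C1 + Integral(a/cos(a), a)


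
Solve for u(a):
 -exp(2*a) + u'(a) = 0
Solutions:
 u(a) = C1 + exp(2*a)/2


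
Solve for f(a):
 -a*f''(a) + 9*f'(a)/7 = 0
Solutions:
 f(a) = C1 + C2*a^(16/7)


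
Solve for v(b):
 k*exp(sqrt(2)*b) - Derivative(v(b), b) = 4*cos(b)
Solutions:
 v(b) = C1 + sqrt(2)*k*exp(sqrt(2)*b)/2 - 4*sin(b)


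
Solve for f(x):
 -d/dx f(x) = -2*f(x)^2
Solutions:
 f(x) = -1/(C1 + 2*x)


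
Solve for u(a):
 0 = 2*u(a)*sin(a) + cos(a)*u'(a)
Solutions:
 u(a) = C1*cos(a)^2


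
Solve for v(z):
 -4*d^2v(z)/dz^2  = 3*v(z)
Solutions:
 v(z) = C1*sin(sqrt(3)*z/2) + C2*cos(sqrt(3)*z/2)


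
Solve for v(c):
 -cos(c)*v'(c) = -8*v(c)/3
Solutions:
 v(c) = C1*(sin(c) + 1)^(4/3)/(sin(c) - 1)^(4/3)


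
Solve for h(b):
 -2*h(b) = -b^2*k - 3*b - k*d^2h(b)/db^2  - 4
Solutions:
 h(b) = C1*exp(-sqrt(2)*b*sqrt(1/k)) + C2*exp(sqrt(2)*b*sqrt(1/k)) + b^2*k/2 + 3*b/2 + k^2/2 + 2


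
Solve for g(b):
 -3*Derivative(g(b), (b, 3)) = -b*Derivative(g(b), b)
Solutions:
 g(b) = C1 + Integral(C2*airyai(3^(2/3)*b/3) + C3*airybi(3^(2/3)*b/3), b)


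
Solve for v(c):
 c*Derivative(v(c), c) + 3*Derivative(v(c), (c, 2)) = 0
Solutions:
 v(c) = C1 + C2*erf(sqrt(6)*c/6)


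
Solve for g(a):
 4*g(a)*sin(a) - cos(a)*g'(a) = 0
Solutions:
 g(a) = C1/cos(a)^4


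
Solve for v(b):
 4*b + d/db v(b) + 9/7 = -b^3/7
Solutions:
 v(b) = C1 - b^4/28 - 2*b^2 - 9*b/7


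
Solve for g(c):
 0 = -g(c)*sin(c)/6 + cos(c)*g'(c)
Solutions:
 g(c) = C1/cos(c)^(1/6)


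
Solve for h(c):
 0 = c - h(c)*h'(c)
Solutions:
 h(c) = -sqrt(C1 + c^2)
 h(c) = sqrt(C1 + c^2)


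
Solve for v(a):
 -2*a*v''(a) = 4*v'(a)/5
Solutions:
 v(a) = C1 + C2*a^(3/5)


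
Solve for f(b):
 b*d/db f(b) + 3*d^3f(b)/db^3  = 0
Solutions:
 f(b) = C1 + Integral(C2*airyai(-3^(2/3)*b/3) + C3*airybi(-3^(2/3)*b/3), b)


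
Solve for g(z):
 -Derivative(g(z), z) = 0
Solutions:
 g(z) = C1


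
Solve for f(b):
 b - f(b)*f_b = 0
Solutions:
 f(b) = -sqrt(C1 + b^2)
 f(b) = sqrt(C1 + b^2)


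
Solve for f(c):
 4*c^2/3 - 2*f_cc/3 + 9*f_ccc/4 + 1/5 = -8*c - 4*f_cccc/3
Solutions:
 f(c) = C1 + C2*c + C3*exp(c*(-27 + sqrt(1241))/32) + C4*exp(-c*(27 + sqrt(1241))/32) + c^4/6 + 17*c^3/4 + 7549*c^2/160


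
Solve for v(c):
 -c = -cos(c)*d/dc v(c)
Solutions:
 v(c) = C1 + Integral(c/cos(c), c)


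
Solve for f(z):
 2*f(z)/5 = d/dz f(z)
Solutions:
 f(z) = C1*exp(2*z/5)


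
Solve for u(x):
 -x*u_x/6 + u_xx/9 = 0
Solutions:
 u(x) = C1 + C2*erfi(sqrt(3)*x/2)


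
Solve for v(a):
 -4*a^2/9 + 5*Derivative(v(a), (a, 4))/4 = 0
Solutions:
 v(a) = C1 + C2*a + C3*a^2 + C4*a^3 + 2*a^6/2025


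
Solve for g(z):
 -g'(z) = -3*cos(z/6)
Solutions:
 g(z) = C1 + 18*sin(z/6)


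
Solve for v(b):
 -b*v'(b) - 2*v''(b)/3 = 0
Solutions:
 v(b) = C1 + C2*erf(sqrt(3)*b/2)


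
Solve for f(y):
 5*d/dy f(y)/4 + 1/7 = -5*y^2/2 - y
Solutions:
 f(y) = C1 - 2*y^3/3 - 2*y^2/5 - 4*y/35


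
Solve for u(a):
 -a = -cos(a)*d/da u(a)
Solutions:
 u(a) = C1 + Integral(a/cos(a), a)


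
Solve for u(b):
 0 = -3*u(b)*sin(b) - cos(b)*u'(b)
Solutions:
 u(b) = C1*cos(b)^3


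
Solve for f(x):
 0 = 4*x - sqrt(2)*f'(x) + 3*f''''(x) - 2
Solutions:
 f(x) = C1 + C4*exp(2^(1/6)*3^(2/3)*x/3) + sqrt(2)*x^2 - sqrt(2)*x + (C2*sin(6^(1/6)*x/2) + C3*cos(6^(1/6)*x/2))*exp(-2^(1/6)*3^(2/3)*x/6)


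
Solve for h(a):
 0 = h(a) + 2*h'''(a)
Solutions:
 h(a) = C3*exp(-2^(2/3)*a/2) + (C1*sin(2^(2/3)*sqrt(3)*a/4) + C2*cos(2^(2/3)*sqrt(3)*a/4))*exp(2^(2/3)*a/4)


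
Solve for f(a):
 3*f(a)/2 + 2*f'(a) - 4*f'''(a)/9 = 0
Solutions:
 f(a) = C1*exp(-3*a/2) + C2*exp(3*a*(1 - sqrt(5))/4) + C3*exp(3*a*(1 + sqrt(5))/4)


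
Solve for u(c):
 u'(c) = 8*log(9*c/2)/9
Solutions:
 u(c) = C1 + 8*c*log(c)/9 - 8*c/9 - 8*c*log(2)/9 + 16*c*log(3)/9


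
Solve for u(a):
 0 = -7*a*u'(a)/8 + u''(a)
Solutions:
 u(a) = C1 + C2*erfi(sqrt(7)*a/4)


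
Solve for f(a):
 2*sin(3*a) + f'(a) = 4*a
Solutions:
 f(a) = C1 + 2*a^2 + 2*cos(3*a)/3


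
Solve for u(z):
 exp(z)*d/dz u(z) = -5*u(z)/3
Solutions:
 u(z) = C1*exp(5*exp(-z)/3)


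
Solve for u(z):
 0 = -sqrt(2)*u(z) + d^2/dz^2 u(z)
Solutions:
 u(z) = C1*exp(-2^(1/4)*z) + C2*exp(2^(1/4)*z)


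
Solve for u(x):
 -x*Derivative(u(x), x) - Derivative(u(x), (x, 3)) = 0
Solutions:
 u(x) = C1 + Integral(C2*airyai(-x) + C3*airybi(-x), x)


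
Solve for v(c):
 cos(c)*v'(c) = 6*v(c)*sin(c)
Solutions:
 v(c) = C1/cos(c)^6


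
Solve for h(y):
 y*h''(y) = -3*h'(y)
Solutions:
 h(y) = C1 + C2/y^2


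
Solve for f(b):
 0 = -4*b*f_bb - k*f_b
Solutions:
 f(b) = C1 + b^(1 - re(k)/4)*(C2*sin(log(b)*Abs(im(k))/4) + C3*cos(log(b)*im(k)/4))


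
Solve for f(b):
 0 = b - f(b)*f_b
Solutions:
 f(b) = -sqrt(C1 + b^2)
 f(b) = sqrt(C1 + b^2)


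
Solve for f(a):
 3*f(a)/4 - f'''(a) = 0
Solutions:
 f(a) = C3*exp(6^(1/3)*a/2) + (C1*sin(2^(1/3)*3^(5/6)*a/4) + C2*cos(2^(1/3)*3^(5/6)*a/4))*exp(-6^(1/3)*a/4)


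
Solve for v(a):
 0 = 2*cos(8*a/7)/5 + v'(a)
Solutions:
 v(a) = C1 - 7*sin(8*a/7)/20


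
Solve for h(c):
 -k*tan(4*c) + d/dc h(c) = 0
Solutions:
 h(c) = C1 - k*log(cos(4*c))/4


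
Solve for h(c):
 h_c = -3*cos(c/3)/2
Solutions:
 h(c) = C1 - 9*sin(c/3)/2


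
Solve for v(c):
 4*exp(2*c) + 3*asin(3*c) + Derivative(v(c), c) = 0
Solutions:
 v(c) = C1 - 3*c*asin(3*c) - sqrt(1 - 9*c^2) - 2*exp(2*c)


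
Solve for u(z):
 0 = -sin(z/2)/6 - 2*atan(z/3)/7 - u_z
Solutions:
 u(z) = C1 - 2*z*atan(z/3)/7 + 3*log(z^2 + 9)/7 + cos(z/2)/3


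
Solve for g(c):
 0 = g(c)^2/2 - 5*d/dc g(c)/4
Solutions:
 g(c) = -5/(C1 + 2*c)


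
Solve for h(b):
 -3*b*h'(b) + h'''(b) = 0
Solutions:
 h(b) = C1 + Integral(C2*airyai(3^(1/3)*b) + C3*airybi(3^(1/3)*b), b)


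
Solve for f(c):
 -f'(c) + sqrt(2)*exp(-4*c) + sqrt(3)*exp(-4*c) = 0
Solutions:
 f(c) = C1 - sqrt(3)*exp(-4*c)/4 - sqrt(2)*exp(-4*c)/4


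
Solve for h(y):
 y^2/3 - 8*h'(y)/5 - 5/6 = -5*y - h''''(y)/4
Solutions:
 h(y) = C1 + C4*exp(2*10^(2/3)*y/5) + 5*y^3/72 + 25*y^2/16 - 25*y/48 + (C2*sin(10^(2/3)*sqrt(3)*y/5) + C3*cos(10^(2/3)*sqrt(3)*y/5))*exp(-10^(2/3)*y/5)


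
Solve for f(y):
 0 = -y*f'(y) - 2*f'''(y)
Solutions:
 f(y) = C1 + Integral(C2*airyai(-2^(2/3)*y/2) + C3*airybi(-2^(2/3)*y/2), y)


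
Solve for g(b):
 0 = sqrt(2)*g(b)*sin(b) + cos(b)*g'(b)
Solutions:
 g(b) = C1*cos(b)^(sqrt(2))


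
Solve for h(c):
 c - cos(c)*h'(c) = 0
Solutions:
 h(c) = C1 + Integral(c/cos(c), c)


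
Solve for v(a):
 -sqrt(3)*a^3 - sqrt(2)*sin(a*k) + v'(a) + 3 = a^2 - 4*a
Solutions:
 v(a) = C1 + sqrt(3)*a^4/4 + a^3/3 - 2*a^2 - 3*a - sqrt(2)*cos(a*k)/k


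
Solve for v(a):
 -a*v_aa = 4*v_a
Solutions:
 v(a) = C1 + C2/a^3


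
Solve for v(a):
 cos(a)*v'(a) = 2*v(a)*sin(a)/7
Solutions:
 v(a) = C1/cos(a)^(2/7)


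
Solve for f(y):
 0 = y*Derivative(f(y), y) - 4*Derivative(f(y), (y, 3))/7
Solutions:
 f(y) = C1 + Integral(C2*airyai(14^(1/3)*y/2) + C3*airybi(14^(1/3)*y/2), y)


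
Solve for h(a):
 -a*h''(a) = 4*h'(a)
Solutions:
 h(a) = C1 + C2/a^3


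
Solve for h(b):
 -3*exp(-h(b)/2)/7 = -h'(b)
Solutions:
 h(b) = 2*log(C1 + 3*b/14)


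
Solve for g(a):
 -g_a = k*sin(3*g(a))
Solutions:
 g(a) = -acos((-C1 - exp(6*a*k))/(C1 - exp(6*a*k)))/3 + 2*pi/3
 g(a) = acos((-C1 - exp(6*a*k))/(C1 - exp(6*a*k)))/3


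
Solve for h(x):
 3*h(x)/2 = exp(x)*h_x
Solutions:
 h(x) = C1*exp(-3*exp(-x)/2)


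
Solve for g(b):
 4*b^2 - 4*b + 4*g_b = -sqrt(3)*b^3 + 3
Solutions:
 g(b) = C1 - sqrt(3)*b^4/16 - b^3/3 + b^2/2 + 3*b/4


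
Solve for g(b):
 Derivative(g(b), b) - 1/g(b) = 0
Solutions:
 g(b) = -sqrt(C1 + 2*b)
 g(b) = sqrt(C1 + 2*b)


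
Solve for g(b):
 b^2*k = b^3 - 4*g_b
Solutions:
 g(b) = C1 + b^4/16 - b^3*k/12


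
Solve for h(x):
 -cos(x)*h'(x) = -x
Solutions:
 h(x) = C1 + Integral(x/cos(x), x)


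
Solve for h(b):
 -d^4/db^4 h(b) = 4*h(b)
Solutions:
 h(b) = (C1*sin(b) + C2*cos(b))*exp(-b) + (C3*sin(b) + C4*cos(b))*exp(b)


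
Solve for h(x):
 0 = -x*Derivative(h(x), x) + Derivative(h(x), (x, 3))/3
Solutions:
 h(x) = C1 + Integral(C2*airyai(3^(1/3)*x) + C3*airybi(3^(1/3)*x), x)


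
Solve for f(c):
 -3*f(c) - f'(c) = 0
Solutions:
 f(c) = C1*exp(-3*c)


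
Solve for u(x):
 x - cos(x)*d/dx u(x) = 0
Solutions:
 u(x) = C1 + Integral(x/cos(x), x)


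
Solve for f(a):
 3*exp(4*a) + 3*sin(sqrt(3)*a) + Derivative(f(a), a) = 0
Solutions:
 f(a) = C1 - 3*exp(4*a)/4 + sqrt(3)*cos(sqrt(3)*a)


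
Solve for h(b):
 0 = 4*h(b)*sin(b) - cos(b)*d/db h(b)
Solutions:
 h(b) = C1/cos(b)^4


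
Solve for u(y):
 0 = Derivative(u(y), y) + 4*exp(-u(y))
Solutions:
 u(y) = log(C1 - 4*y)


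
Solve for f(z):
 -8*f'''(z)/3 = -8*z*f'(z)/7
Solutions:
 f(z) = C1 + Integral(C2*airyai(3^(1/3)*7^(2/3)*z/7) + C3*airybi(3^(1/3)*7^(2/3)*z/7), z)


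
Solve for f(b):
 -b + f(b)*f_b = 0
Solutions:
 f(b) = -sqrt(C1 + b^2)
 f(b) = sqrt(C1 + b^2)


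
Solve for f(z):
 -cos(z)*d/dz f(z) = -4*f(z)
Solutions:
 f(z) = C1*(sin(z)^2 + 2*sin(z) + 1)/(sin(z)^2 - 2*sin(z) + 1)


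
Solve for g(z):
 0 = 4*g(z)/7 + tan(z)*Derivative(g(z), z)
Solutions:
 g(z) = C1/sin(z)^(4/7)


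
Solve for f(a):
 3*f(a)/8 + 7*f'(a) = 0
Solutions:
 f(a) = C1*exp(-3*a/56)


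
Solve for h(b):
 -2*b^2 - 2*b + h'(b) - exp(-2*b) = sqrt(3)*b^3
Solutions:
 h(b) = C1 + sqrt(3)*b^4/4 + 2*b^3/3 + b^2 - exp(-2*b)/2


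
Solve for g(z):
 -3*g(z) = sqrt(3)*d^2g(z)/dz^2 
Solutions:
 g(z) = C1*sin(3^(1/4)*z) + C2*cos(3^(1/4)*z)


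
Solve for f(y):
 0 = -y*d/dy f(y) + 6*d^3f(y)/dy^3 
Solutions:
 f(y) = C1 + Integral(C2*airyai(6^(2/3)*y/6) + C3*airybi(6^(2/3)*y/6), y)


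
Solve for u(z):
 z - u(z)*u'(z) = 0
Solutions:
 u(z) = -sqrt(C1 + z^2)
 u(z) = sqrt(C1 + z^2)


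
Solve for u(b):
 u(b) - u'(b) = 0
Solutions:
 u(b) = C1*exp(b)


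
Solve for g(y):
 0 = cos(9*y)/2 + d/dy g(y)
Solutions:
 g(y) = C1 - sin(9*y)/18


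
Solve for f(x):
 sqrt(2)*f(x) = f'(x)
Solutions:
 f(x) = C1*exp(sqrt(2)*x)


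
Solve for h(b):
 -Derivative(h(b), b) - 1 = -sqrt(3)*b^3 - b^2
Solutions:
 h(b) = C1 + sqrt(3)*b^4/4 + b^3/3 - b


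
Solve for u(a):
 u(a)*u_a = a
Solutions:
 u(a) = -sqrt(C1 + a^2)
 u(a) = sqrt(C1 + a^2)


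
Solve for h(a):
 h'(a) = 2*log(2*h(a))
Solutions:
 -Integral(1/(log(_y) + log(2)), (_y, h(a)))/2 = C1 - a


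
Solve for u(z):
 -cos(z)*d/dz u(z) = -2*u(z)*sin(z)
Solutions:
 u(z) = C1/cos(z)^2


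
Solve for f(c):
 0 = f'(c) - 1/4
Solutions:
 f(c) = C1 + c/4


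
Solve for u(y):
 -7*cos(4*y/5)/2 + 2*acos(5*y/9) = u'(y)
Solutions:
 u(y) = C1 + 2*y*acos(5*y/9) - 2*sqrt(81 - 25*y^2)/5 - 35*sin(4*y/5)/8


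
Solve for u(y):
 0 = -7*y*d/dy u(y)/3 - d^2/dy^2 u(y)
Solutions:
 u(y) = C1 + C2*erf(sqrt(42)*y/6)


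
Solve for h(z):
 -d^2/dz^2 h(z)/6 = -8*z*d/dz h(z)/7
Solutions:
 h(z) = C1 + C2*erfi(2*sqrt(42)*z/7)


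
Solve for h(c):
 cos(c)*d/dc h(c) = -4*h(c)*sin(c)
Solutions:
 h(c) = C1*cos(c)^4


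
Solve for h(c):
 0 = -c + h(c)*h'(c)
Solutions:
 h(c) = -sqrt(C1 + c^2)
 h(c) = sqrt(C1 + c^2)


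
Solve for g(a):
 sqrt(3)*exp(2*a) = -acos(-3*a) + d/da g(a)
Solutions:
 g(a) = C1 + a*acos(-3*a) + sqrt(1 - 9*a^2)/3 + sqrt(3)*exp(2*a)/2


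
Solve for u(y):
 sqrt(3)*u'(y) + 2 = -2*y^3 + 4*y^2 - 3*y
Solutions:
 u(y) = C1 - sqrt(3)*y^4/6 + 4*sqrt(3)*y^3/9 - sqrt(3)*y^2/2 - 2*sqrt(3)*y/3


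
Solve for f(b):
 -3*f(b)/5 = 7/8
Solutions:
 f(b) = -35/24


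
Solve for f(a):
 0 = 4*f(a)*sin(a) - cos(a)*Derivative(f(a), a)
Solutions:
 f(a) = C1/cos(a)^4


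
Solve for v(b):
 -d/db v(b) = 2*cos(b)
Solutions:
 v(b) = C1 - 2*sin(b)


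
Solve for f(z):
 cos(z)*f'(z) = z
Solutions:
 f(z) = C1 + Integral(z/cos(z), z)


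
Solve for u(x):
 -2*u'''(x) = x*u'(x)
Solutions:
 u(x) = C1 + Integral(C2*airyai(-2^(2/3)*x/2) + C3*airybi(-2^(2/3)*x/2), x)


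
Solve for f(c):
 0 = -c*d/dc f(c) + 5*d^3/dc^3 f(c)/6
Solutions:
 f(c) = C1 + Integral(C2*airyai(5^(2/3)*6^(1/3)*c/5) + C3*airybi(5^(2/3)*6^(1/3)*c/5), c)


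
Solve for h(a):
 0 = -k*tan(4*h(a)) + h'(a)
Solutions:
 h(a) = -asin(C1*exp(4*a*k))/4 + pi/4
 h(a) = asin(C1*exp(4*a*k))/4


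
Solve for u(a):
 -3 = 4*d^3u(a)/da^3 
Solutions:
 u(a) = C1 + C2*a + C3*a^2 - a^3/8


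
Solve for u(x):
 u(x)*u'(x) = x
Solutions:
 u(x) = -sqrt(C1 + x^2)
 u(x) = sqrt(C1 + x^2)


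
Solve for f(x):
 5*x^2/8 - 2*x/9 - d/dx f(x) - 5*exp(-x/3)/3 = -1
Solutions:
 f(x) = C1 + 5*x^3/24 - x^2/9 + x + 5*exp(-x/3)
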